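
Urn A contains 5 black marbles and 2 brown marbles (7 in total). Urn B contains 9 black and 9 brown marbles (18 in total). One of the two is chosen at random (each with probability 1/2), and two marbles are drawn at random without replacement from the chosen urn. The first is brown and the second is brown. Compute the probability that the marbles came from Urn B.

P(E | Urn A) = 1/21; P(E | Urn B) = 4/17.
P(E) = 1/2·1/21 + 1/2·4/17 = 101/714.
By Bayes' rule, P(Urn B | E) = 2/17 / 101/714 = 84/101 ≈ 0.8317.

84/101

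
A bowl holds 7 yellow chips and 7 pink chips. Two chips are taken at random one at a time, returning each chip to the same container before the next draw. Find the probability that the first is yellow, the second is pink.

Multiply the conditional probability of each draw in order, with replacement (the composition resets each draw).
P = (7/14) · (7/14) = 1/4 ≈ 0.2500.

1/4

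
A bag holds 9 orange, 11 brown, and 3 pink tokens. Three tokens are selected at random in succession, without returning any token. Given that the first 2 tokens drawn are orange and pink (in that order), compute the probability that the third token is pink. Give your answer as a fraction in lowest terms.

2/21

After removing 1 orange, 1 pink, the bag has 2 pink out of 21 remaining.
P(third is pink | given) = 2/21 ≈ 0.0952.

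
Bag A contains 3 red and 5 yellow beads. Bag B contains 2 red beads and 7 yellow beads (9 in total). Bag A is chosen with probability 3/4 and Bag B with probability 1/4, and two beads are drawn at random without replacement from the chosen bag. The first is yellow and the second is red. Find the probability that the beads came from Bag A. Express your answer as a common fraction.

405/503

P(E | Bag A) = 15/56; P(E | Bag B) = 7/36.
P(E) = 3/4·15/56 + 1/4·7/36 = 503/2016.
By Bayes' rule, P(Bag A | E) = 45/224 / 503/2016 = 405/503 ≈ 0.8052.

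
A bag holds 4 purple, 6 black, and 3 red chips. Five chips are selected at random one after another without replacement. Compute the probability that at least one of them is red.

Use the complement: P(at least one red) = 1 − P(no red).
P(none) = C(10,5)/C(13,5) = 252/1287.
So P = 1 − 252/1287 = 115/143 ≈ 0.8042.

115/143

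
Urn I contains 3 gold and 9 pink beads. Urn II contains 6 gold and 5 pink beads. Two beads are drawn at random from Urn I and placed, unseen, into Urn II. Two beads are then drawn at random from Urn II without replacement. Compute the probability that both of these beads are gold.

397/1716

Condition on how many of the transferred beads are gold (from Urn I: 3 gold of 12; then Urn II has 13 total).
  0 gold: C(3,0)C(9,2)/C(12,2) = 6/11; then P = C(6,2)/C(13,2) = 5/26
  1 gold: C(3,1)C(9,1)/C(12,2) = 9/22; then P = C(7,2)/C(13,2) = 7/26
  2 gold: C(3,2)C(9,0)/C(12,2) = 1/22; then P = C(8,2)/C(13,2) = 14/39
P(both gold) = 397/1716 ≈ 0.2314.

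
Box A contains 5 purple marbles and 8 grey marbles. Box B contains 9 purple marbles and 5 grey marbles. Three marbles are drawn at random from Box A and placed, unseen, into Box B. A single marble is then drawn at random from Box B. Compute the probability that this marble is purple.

132/221

Condition on how many of the transferred marbles are purple (from Box A: 5 purple of 13; then Box B has 17 total).
  0 purple: C(5,0)C(8,3)/C(13,3) = 28/143; then P = 9/17
  1 purple: C(5,1)C(8,2)/C(13,3) = 70/143; then P = 10/17
  2 purple: C(5,2)C(8,1)/C(13,3) = 40/143; then P = 11/17
  3 purple: C(5,3)C(8,0)/C(13,3) = 5/143; then P = 12/17
P(purple from Box B) = 132/221 ≈ 0.5973.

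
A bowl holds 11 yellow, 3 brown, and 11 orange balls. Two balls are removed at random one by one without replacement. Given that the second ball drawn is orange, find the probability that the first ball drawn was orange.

P(first=orange and the second ball drawn is orange) = (11/25)·(10/24) = 11/60.
P(the second ball drawn is orange) = Σ over first color = 121/600 + 11/200 + 11/60 = 11/25.
By Bayes, P(first=orange | the second ball drawn is orange) = 11/60 / 11/25 = 5/12 ≈ 0.4167.

5/12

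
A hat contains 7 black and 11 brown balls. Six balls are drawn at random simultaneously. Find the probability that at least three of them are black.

Sum the hypergeometric tail for j = 3,…,6 black balls.
Favorable = C(7,3)·C(11,3) + C(7,4)·C(11,2) + C(7,5)·C(11,1) + C(7,6)·C(11,0) = 7938; total = C(18,6) = 18564.
P = 7938/18564 = 189/442 ≈ 0.4276.

189/442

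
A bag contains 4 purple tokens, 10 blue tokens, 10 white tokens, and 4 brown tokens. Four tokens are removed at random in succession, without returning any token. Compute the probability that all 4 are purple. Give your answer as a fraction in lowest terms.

1/20475

Unordered draws without replacement: count favorable combinations over C(28,4).
Favorable = C(4,4) · C(10,0) · C(10,0) · C(4,0) = 1; total = C(28,4) = 20475.
P = 1/20475 = 1/20475 ≈ 0.0000.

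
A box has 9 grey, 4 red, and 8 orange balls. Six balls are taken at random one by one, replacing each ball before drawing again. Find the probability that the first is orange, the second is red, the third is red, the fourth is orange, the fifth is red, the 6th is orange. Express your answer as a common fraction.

32768/85766121

Multiply the conditional probability of each draw in order, with replacement (the composition resets each draw).
P = (8/21) · (4/21) · (4/21) · (8/21) · (4/21) · (8/21) = 32768/85766121 ≈ 0.0004.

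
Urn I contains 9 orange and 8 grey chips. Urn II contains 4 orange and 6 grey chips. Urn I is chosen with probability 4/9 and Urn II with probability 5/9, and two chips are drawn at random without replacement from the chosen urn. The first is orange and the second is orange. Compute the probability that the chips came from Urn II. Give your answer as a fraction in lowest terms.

P(E | Urn I) = 9/34; P(E | Urn II) = 2/15.
P(E) = 4/9·9/34 + 5/9·2/15 = 88/459.
By Bayes' rule, P(Urn II | E) = 2/27 / 88/459 = 17/44 ≈ 0.3864.

17/44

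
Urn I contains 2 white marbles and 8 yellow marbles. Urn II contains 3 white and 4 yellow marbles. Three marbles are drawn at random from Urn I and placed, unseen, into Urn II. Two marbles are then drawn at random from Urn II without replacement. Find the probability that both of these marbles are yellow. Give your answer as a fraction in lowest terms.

262/675

Condition on how many of the transferred marbles are yellow (from Urn I: 8 yellow of 10; then Urn II has 10 total).
  1 yellow: C(8,1)C(2,2)/C(10,3) = 1/15; then P = C(5,2)/C(10,2) = 2/9
  2 yellow: C(8,2)C(2,1)/C(10,3) = 7/15; then P = C(6,2)/C(10,2) = 1/3
  3 yellow: C(8,3)C(2,0)/C(10,3) = 7/15; then P = C(7,2)/C(10,2) = 7/15
P(both yellow) = 262/675 ≈ 0.3881.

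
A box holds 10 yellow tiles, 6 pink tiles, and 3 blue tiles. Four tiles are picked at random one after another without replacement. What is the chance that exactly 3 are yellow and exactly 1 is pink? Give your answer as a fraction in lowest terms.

60/323

Unordered draws without replacement: count favorable combinations over C(19,4).
Favorable = C(10,3) · C(6,1) · C(3,0) = 720; total = C(19,4) = 3876.
P = 720/3876 = 60/323 ≈ 0.1858.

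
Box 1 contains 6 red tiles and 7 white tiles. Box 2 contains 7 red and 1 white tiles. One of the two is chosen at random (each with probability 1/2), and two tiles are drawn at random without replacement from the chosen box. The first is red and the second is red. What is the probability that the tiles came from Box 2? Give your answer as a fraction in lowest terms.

39/49

P(E | Box 1) = 5/26; P(E | Box 2) = 3/4.
P(E) = 1/2·5/26 + 1/2·3/4 = 49/104.
By Bayes' rule, P(Box 2 | E) = 3/8 / 49/104 = 39/49 ≈ 0.7959.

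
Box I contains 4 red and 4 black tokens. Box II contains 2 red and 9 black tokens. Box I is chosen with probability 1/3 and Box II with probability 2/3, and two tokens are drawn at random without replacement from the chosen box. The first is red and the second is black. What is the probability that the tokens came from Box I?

55/118

P(E | Box I) = 2/7; P(E | Box II) = 9/55.
P(E) = 1/3·2/7 + 2/3·9/55 = 236/1155.
By Bayes' rule, P(Box I | E) = 2/21 / 236/1155 = 55/118 ≈ 0.4661.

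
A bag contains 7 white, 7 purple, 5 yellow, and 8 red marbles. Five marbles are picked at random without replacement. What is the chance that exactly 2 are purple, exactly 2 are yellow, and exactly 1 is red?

Unordered draws without replacement: count favorable combinations over C(27,5).
Favorable = C(7,0) · C(7,2) · C(5,2) · C(8,1) = 1680; total = C(27,5) = 80730.
P = 1680/80730 = 56/2691 ≈ 0.0208.

56/2691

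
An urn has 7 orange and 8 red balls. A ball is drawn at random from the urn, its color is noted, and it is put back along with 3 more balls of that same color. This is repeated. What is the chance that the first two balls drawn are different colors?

Either orange then red, or red then orange; after the first draw the total is 18.
P = (7/15)·(8/18) + (8/15)·(7/18) = 56/135 ≈ 0.4148.

56/135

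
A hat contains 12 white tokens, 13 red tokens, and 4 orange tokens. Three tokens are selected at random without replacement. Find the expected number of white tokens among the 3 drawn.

By linearity of expectation, E[X] = Σ P(draw i is white); by symmetry each draw (even without replacement) has P(white) = 12/29.
E[X] = 3 · 12/29 = 36/29 ≈ 1.2414.

36/29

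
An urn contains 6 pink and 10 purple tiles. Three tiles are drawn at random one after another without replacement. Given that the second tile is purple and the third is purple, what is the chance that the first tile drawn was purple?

P(first=purple and the second tile is purple and the third is purple) = (10/16)·(9/15)·(8/14) = 3/14.
P(E) = Σ over first color = 9/56 + 3/14 = 3/8.
By Bayes, P(first=purple | E) = 3/14 / 3/8 = 4/7 ≈ 0.5714.

4/7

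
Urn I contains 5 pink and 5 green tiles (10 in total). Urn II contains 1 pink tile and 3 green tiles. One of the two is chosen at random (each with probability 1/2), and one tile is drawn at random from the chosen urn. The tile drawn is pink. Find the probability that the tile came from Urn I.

2/3

P(pink | Urn I) = 1/2; P(pink | Urn II) = 1/4.
P(pink) = 1/2·1/2 + 1/2·1/4 = 3/8.
By Bayes' rule, P(Urn I | pink) = 1/4 / 3/8 = 2/3 ≈ 0.6667.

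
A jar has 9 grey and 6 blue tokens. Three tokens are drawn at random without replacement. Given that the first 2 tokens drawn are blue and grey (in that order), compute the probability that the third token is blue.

5/13

After removing 1 grey, 1 blue, the jar has 5 blue out of 13 remaining.
P(third is blue | given) = 5/13 ≈ 0.3846.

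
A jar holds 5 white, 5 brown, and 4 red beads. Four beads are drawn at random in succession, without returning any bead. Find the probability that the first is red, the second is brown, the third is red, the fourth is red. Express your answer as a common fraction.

5/1001

Multiply the conditional probability of each draw in order, without replacement, so each draw removes one from its color and from the total.
P = (4/14) · (5/13) · (3/12) · (2/11) = 5/1001 ≈ 0.0050.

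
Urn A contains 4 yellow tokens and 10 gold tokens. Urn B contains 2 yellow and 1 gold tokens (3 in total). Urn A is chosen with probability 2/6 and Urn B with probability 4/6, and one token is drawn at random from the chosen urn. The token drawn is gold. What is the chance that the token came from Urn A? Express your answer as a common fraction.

15/29

P(gold | Urn A) = 5/7; P(gold | Urn B) = 1/3.
P(gold) = 1/3·5/7 + 2/3·1/3 = 29/63.
By Bayes' rule, P(Urn A | gold) = 5/21 / 29/63 = 15/29 ≈ 0.5172.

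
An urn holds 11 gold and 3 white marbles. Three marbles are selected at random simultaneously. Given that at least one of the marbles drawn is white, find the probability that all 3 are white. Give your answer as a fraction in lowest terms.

P(all 3 white) = C(3,3)/C(14,3) = 1/364; P(at least one white) = 1 − C(11,3)/C(14,3) = 199/364.
Since 'all 3 white' ⊆ 'at least one white', P(all 3 | at least one) = 1/364 / 199/364 = 1/199 ≈ 0.0050.

1/199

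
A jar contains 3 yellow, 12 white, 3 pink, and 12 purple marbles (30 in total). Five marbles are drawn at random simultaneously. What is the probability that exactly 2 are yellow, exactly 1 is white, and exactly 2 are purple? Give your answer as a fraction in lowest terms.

Unordered draws without replacement: count favorable combinations over C(30,5).
Favorable = C(3,2) · C(12,1) · C(3,0) · C(12,2) = 2376; total = C(30,5) = 142506.
P = 2376/142506 = 44/2639 ≈ 0.0167.

44/2639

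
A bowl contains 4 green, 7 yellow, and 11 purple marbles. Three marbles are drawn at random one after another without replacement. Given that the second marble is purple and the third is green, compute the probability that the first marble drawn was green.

P(first=green and the second marble is purple and the third is green) = (4/22)·(11/21)·(3/20) = 1/70.
P(E) = Σ over first color = 1/70 + 1/30 + 1/21 = 2/21.
By Bayes, P(first=green | E) = 1/70 / 2/21 = 3/20 ≈ 0.1500.

3/20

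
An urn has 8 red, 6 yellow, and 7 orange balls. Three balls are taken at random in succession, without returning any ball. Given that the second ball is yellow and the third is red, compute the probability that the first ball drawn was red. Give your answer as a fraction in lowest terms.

P(first=red and the second ball is yellow and the third is red) = (8/21)·(6/20)·(7/19) = 4/95.
P(E) = Σ over first color = 4/95 + 4/133 + 4/95 = 4/35.
By Bayes, P(first=red | E) = 4/95 / 4/35 = 7/19 ≈ 0.3684.

7/19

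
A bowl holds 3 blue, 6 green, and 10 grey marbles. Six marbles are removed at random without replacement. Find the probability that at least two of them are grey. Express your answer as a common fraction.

307/323

Sum the hypergeometric tail for j = 2,…,6 grey marbles.
Favorable = C(10,2)·C(9,4) + C(10,3)·C(9,3) + C(10,4)·C(9,2) + C(10,5)·C(9,1) + C(10,6)·C(9,0) = 25788; total = C(19,6) = 27132.
P = 25788/27132 = 307/323 ≈ 0.9505.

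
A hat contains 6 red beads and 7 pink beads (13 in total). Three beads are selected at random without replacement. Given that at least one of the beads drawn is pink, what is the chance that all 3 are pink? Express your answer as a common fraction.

P(all 3 pink) = C(7,3)/C(13,3) = 35/286; P(at least one pink) = 1 − C(6,3)/C(13,3) = 133/143.
Since 'all 3 pink' ⊆ 'at least one pink', P(all 3 | at least one) = 35/286 / 133/143 = 5/38 ≈ 0.1316.

5/38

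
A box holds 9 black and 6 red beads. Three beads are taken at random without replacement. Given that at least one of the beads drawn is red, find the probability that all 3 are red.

P(all 3 red) = C(6,3)/C(15,3) = 4/91; P(at least one red) = 1 − C(9,3)/C(15,3) = 53/65.
Since 'all 3 red' ⊆ 'at least one red', P(all 3 | at least one) = 4/91 / 53/65 = 20/371 ≈ 0.0539.

20/371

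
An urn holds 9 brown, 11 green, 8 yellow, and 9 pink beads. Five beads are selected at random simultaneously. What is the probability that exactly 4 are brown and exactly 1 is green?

Unordered draws without replacement: count favorable combinations over C(37,5).
Favorable = C(9,4) · C(11,1) · C(8,0) · C(9,0) = 1386; total = C(37,5) = 435897.
P = 1386/435897 = 2/629 ≈ 0.0032.

2/629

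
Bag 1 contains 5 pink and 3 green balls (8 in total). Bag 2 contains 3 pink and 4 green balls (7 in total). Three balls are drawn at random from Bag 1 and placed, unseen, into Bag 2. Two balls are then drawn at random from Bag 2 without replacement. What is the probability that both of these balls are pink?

Condition on how many of the transferred balls are pink (from Bag 1: 5 pink of 8; then Bag 2 has 10 total).
  0 pink: C(5,0)C(3,3)/C(8,3) = 1/56; then P = C(3,2)/C(10,2) = 1/15
  1 pink: C(5,1)C(3,2)/C(8,3) = 15/56; then P = C(4,2)/C(10,2) = 2/15
  2 pink: C(5,2)C(3,1)/C(8,3) = 15/28; then P = C(5,2)/C(10,2) = 2/9
  3 pink: C(5,3)C(3,0)/C(8,3) = 5/28; then P = C(6,2)/C(10,2) = 1/3
P(both pink) = 181/840 ≈ 0.2155.

181/840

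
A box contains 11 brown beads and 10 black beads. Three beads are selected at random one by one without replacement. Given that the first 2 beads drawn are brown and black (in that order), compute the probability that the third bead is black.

9/19

After removing 1 brown, 1 black, the box has 9 black out of 19 remaining.
P(third is black | given) = 9/19 ≈ 0.4737.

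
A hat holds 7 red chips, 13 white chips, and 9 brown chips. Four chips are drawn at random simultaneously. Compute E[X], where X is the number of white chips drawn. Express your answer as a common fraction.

By linearity of expectation, E[X] = Σ P(draw i is white); by symmetry each draw (even without replacement) has P(white) = 13/29.
E[X] = 4 · 13/29 = 52/29 ≈ 1.7931.

52/29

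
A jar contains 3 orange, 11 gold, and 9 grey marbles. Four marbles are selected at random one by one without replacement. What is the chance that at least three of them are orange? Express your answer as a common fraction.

Sum the hypergeometric tail for j = 3,…,3 orange marbles.
Favorable = C(3,3)·C(20,1) = 20; total = C(23,4) = 8855.
P = 20/8855 = 4/1771 ≈ 0.0023.

4/1771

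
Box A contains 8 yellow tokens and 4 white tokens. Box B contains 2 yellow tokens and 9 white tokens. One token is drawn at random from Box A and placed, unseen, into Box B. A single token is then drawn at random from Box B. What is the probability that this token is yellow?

Condition on how many of the transferred tokens are yellow (from Box A: 8 yellow of 12; then Box B has 12 total).
  0 yellow: C(8,0)C(4,1)/C(12,1) = 1/3; then P = 2/12
  1 yellow: C(8,1)C(4,0)/C(12,1) = 2/3; then P = 3/12
P(yellow from Box B) = 2/9 ≈ 0.2222.

2/9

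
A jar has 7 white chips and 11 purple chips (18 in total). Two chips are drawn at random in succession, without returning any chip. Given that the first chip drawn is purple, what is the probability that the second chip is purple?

After removing 1 purple, the jar has 10 purple out of 17 remaining.
P(second is purple | given) = 10/17 ≈ 0.5882.

10/17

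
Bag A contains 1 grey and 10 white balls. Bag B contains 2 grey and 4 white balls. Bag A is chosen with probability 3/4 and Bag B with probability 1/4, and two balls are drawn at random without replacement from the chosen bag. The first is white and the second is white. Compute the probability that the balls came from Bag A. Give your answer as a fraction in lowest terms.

P(E | Bag A) = 9/11; P(E | Bag B) = 2/5.
P(E) = 3/4·9/11 + 1/4·2/5 = 157/220.
By Bayes' rule, P(Bag A | E) = 27/44 / 157/220 = 135/157 ≈ 0.8599.

135/157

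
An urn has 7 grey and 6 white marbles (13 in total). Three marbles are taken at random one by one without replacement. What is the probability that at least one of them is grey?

Use the complement: P(at least one grey) = 1 − P(no grey).
P(none) = C(6,3)/C(13,3) = 20/286.
So P = 1 − 20/286 = 133/143 ≈ 0.9301.

133/143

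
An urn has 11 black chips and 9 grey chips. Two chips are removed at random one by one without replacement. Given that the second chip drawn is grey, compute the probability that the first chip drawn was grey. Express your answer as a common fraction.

P(first=grey and the second chip drawn is grey) = (9/20)·(8/19) = 18/95.
P(the second chip drawn is grey) = Σ over first color = 99/380 + 18/95 = 9/20.
By Bayes, P(first=grey | the second chip drawn is grey) = 18/95 / 9/20 = 8/19 ≈ 0.4211.

8/19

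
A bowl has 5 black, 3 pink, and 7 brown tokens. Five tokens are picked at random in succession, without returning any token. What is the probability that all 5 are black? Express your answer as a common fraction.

1/3003

Unordered draws without replacement: count favorable combinations over C(15,5).
Favorable = C(5,5) · C(3,0) · C(7,0) = 1; total = C(15,5) = 3003.
P = 1/3003 = 1/3003 ≈ 0.0003.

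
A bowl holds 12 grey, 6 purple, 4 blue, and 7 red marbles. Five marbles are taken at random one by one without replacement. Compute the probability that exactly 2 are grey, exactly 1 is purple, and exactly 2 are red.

132/1885

Unordered draws without replacement: count favorable combinations over C(29,5).
Favorable = C(12,2) · C(6,1) · C(4,0) · C(7,2) = 8316; total = C(29,5) = 118755.
P = 8316/118755 = 132/1885 ≈ 0.0700.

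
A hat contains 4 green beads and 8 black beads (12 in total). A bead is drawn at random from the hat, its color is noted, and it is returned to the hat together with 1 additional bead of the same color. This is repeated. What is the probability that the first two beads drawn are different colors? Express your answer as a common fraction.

Either black then green, or green then black; after the first draw the total is 13.
P = (8/12)·(4/13) + (4/12)·(8/13) = 16/39 ≈ 0.4103.

16/39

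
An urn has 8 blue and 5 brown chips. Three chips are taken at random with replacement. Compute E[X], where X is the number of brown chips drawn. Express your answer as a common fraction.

By linearity of expectation, E[X] = Σ P(draw i is brown); each independent draw has P(brown) = 5/13.
E[X] = 3 · 5/13 = 15/13 ≈ 1.1538.

15/13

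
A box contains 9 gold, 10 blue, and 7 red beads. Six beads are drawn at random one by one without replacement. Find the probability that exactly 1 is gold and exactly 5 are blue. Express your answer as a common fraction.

162/16445

Unordered draws without replacement: count favorable combinations over C(26,6).
Favorable = C(9,1) · C(10,5) · C(7,0) = 2268; total = C(26,6) = 230230.
P = 2268/230230 = 162/16445 ≈ 0.0099.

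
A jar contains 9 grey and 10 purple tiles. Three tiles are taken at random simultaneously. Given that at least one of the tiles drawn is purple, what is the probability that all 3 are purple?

8/59

P(all 3 purple) = C(10,3)/C(19,3) = 40/323; P(at least one purple) = 1 − C(9,3)/C(19,3) = 295/323.
Since 'all 3 purple' ⊆ 'at least one purple', P(all 3 | at least one) = 40/323 / 295/323 = 8/59 ≈ 0.1356.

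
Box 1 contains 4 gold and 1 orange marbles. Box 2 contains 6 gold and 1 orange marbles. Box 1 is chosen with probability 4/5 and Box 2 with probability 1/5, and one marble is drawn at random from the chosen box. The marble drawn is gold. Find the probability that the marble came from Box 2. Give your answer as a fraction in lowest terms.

P(gold | Box 1) = 4/5; P(gold | Box 2) = 6/7.
P(gold) = 4/5·4/5 + 1/5·6/7 = 142/175.
By Bayes' rule, P(Box 2 | gold) = 6/35 / 142/175 = 15/71 ≈ 0.2113.

15/71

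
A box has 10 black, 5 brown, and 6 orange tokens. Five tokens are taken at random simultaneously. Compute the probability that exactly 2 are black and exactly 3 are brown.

50/2261

Unordered draws without replacement: count favorable combinations over C(21,5).
Favorable = C(10,2) · C(5,3) · C(6,0) = 450; total = C(21,5) = 20349.
P = 450/20349 = 50/2261 ≈ 0.0221.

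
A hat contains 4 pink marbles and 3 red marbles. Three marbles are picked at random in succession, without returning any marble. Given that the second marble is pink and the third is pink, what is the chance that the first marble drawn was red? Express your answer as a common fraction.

3/5

P(first=red and the second marble is pink and the third is pink) = (3/7)·(4/6)·(3/5) = 6/35.
P(E) = Σ over first color = 4/35 + 6/35 = 2/7.
By Bayes, P(first=red | E) = 6/35 / 2/7 = 3/5 ≈ 0.6000.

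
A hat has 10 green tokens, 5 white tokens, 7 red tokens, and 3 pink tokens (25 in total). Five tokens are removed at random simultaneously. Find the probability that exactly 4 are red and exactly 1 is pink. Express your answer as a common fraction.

Unordered draws without replacement: count favorable combinations over C(25,5).
Favorable = C(10,0) · C(5,0) · C(7,4) · C(3,1) = 105; total = C(25,5) = 53130.
P = 105/53130 = 1/506 ≈ 0.0020.

1/506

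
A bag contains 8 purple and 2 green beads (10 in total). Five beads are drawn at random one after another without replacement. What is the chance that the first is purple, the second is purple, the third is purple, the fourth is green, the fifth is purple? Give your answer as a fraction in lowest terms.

1/9

Multiply the conditional probability of each draw in order, without replacement, so each draw removes one from its color and from the total.
P = (8/10) · (7/9) · (6/8) · (2/7) · (5/6) = 1/9 ≈ 0.1111.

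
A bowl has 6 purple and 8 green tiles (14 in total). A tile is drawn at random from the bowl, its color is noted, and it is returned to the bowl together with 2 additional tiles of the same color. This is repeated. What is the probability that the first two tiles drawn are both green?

After a green draw the bowl holds 10 green out of 16.
P = (8/14)·(10/16) = 5/14 ≈ 0.3571.

5/14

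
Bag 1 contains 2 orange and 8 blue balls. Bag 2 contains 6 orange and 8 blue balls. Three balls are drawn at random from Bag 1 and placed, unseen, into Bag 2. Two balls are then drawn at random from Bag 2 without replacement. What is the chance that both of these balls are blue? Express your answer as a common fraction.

92/255

Condition on how many of the transferred balls are blue (from Bag 1: 8 blue of 10; then Bag 2 has 17 total).
  1 blue: C(8,1)C(2,2)/C(10,3) = 1/15; then P = C(9,2)/C(17,2) = 9/34
  2 blue: C(8,2)C(2,1)/C(10,3) = 7/15; then P = C(10,2)/C(17,2) = 45/136
  3 blue: C(8,3)C(2,0)/C(10,3) = 7/15; then P = C(11,2)/C(17,2) = 55/136
P(both blue) = 92/255 ≈ 0.3608.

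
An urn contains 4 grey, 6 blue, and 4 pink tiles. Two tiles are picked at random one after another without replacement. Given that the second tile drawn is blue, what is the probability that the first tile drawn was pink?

P(first=pink and the second tile drawn is blue) = (4/14)·(6/13) = 12/91.
P(the second tile drawn is blue) = Σ over first color = 12/91 + 15/91 + 12/91 = 3/7.
By Bayes, P(first=pink | the second tile drawn is blue) = 12/91 / 3/7 = 4/13 ≈ 0.3077.

4/13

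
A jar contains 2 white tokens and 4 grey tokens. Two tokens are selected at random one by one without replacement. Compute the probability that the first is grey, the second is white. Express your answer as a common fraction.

4/15

Multiply the conditional probability of each draw in order, without replacement, so each draw removes one from its color and from the total.
P = (4/6) · (2/5) = 4/15 ≈ 0.2667.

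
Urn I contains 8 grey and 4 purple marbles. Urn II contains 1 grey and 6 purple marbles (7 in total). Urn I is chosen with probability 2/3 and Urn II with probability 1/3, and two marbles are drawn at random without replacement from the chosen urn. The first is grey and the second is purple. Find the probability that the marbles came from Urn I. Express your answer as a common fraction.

P(E | Urn I) = 8/33; P(E | Urn II) = 1/7.
P(E) = 2/3·8/33 + 1/3·1/7 = 145/693.
By Bayes' rule, P(Urn I | E) = 16/99 / 145/693 = 112/145 ≈ 0.7724.

112/145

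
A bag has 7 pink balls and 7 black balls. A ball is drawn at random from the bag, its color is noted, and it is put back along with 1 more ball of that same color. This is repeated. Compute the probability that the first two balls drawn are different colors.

7/15

Either pink then black, or black then pink; after the first draw the total is 15.
P = (7/14)·(7/15) + (7/14)·(7/15) = 7/15 ≈ 0.4667.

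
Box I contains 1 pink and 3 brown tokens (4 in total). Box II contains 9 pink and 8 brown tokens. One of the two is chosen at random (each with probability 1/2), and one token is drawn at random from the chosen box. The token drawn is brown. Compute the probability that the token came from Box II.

P(brown | Box I) = 3/4; P(brown | Box II) = 8/17.
P(brown) = 1/2·3/4 + 1/2·8/17 = 83/136.
By Bayes' rule, P(Box II | brown) = 4/17 / 83/136 = 32/83 ≈ 0.3855.

32/83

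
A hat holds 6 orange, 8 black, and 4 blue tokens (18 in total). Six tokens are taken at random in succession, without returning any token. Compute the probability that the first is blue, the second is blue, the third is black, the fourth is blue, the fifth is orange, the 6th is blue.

Multiply the conditional probability of each draw in order, without replacement, so each draw removes one from its color and from the total.
P = (4/18) · (3/17) · (8/16) · (2/15) · (6/14) · (1/13) = 2/23205 ≈ 0.0001.

2/23205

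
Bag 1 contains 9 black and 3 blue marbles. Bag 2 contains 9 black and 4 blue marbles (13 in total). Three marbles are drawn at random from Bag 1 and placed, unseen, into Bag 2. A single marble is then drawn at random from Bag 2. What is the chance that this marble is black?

Condition on how many of the transferred marbles are black (from Bag 1: 9 black of 12; then Bag 2 has 16 total).
  0 black: C(9,0)C(3,3)/C(12,3) = 1/220; then P = 9/16
  1 black: C(9,1)C(3,2)/C(12,3) = 27/220; then P = 10/16
  2 black: C(9,2)C(3,1)/C(12,3) = 27/55; then P = 11/16
  3 black: C(9,3)C(3,0)/C(12,3) = 21/55; then P = 12/16
P(black from Bag 2) = 45/64 ≈ 0.7031.

45/64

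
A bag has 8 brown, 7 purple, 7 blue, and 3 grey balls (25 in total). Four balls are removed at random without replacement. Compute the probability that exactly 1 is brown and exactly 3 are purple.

28/1265

Unordered draws without replacement: count favorable combinations over C(25,4).
Favorable = C(8,1) · C(7,3) · C(7,0) · C(3,0) = 280; total = C(25,4) = 12650.
P = 280/12650 = 28/1265 ≈ 0.0221.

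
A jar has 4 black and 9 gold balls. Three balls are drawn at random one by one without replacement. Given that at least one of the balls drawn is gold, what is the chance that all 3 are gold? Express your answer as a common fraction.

14/47

P(all 3 gold) = C(9,3)/C(13,3) = 42/143; P(at least one gold) = 1 − C(4,3)/C(13,3) = 141/143.
Since 'all 3 gold' ⊆ 'at least one gold', P(all 3 | at least one) = 42/143 / 141/143 = 14/47 ≈ 0.2979.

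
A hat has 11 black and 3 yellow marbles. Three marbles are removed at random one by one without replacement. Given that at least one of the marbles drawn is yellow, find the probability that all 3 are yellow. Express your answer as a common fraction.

P(all 3 yellow) = C(3,3)/C(14,3) = 1/364; P(at least one yellow) = 1 − C(11,3)/C(14,3) = 199/364.
Since 'all 3 yellow' ⊆ 'at least one yellow', P(all 3 | at least one) = 1/364 / 199/364 = 1/199 ≈ 0.0050.

1/199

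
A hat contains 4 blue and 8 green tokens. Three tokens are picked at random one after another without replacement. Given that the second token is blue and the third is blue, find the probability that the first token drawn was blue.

P(first=blue and the second token is blue and the third is blue) = (4/12)·(3/11)·(2/10) = 1/55.
P(E) = Σ over first color = 1/55 + 4/55 = 1/11.
By Bayes, P(first=blue | E) = 1/55 / 1/11 = 1/5 ≈ 0.2000.

1/5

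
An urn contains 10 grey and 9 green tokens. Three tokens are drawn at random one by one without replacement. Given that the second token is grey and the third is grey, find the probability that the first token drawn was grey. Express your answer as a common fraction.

P(first=grey and the second token is grey and the third is grey) = (10/19)·(9/18)·(8/17) = 40/323.
P(E) = Σ over first color = 40/323 + 45/323 = 5/19.
By Bayes, P(first=grey | E) = 40/323 / 5/19 = 8/17 ≈ 0.4706.

8/17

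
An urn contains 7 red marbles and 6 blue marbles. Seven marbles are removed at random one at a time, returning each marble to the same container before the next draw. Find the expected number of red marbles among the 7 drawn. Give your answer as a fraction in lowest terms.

By linearity of expectation, E[X] = Σ P(draw i is red); each independent draw has P(red) = 7/13.
E[X] = 7 · 7/13 = 49/13 ≈ 3.7692.

49/13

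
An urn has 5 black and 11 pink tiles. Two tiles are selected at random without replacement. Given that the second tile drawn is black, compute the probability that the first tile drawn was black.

4/15

P(first=black and the second tile drawn is black) = (5/16)·(4/15) = 1/12.
P(the second tile drawn is black) = Σ over first color = 1/12 + 11/48 = 5/16.
By Bayes, P(first=black | the second tile drawn is black) = 1/12 / 5/16 = 4/15 ≈ 0.2667.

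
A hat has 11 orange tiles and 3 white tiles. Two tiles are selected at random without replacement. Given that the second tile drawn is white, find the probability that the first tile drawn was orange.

P(first=orange and the second tile drawn is white) = (11/14)·(3/13) = 33/182.
P(the second tile drawn is white) = Σ over first color = 33/182 + 3/91 = 3/14.
By Bayes, P(first=orange | the second tile drawn is white) = 33/182 / 3/14 = 11/13 ≈ 0.8462.

11/13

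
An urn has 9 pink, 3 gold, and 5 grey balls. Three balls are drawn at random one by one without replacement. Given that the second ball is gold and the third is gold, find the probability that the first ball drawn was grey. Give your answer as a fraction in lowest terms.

1/3

P(first=grey and the second ball is gold and the third is gold) = (5/17)·(3/16)·(2/15) = 1/136.
P(E) = Σ over first color = 9/680 + 1/680 + 1/136 = 3/136.
By Bayes, P(first=grey | E) = 1/136 / 3/136 = 1/3 ≈ 0.3333.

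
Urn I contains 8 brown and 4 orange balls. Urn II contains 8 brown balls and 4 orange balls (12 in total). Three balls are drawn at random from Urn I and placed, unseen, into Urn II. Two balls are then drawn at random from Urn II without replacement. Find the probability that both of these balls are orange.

Condition on how many of the transferred balls are orange (from Urn I: 4 orange of 12; then Urn II has 15 total).
  0 orange: C(4,0)C(8,3)/C(12,3) = 14/55; then P = C(4,2)/C(15,2) = 2/35
  1 orange: C(4,1)C(8,2)/C(12,3) = 28/55; then P = C(5,2)/C(15,2) = 2/21
  2 orange: C(4,2)C(8,1)/C(12,3) = 12/55; then P = C(6,2)/C(15,2) = 1/7
  3 orange: C(4,3)C(8,0)/C(12,3) = 1/55; then P = C(7,2)/C(15,2) = 1/5
P(both orange) = 113/1155 ≈ 0.0978.

113/1155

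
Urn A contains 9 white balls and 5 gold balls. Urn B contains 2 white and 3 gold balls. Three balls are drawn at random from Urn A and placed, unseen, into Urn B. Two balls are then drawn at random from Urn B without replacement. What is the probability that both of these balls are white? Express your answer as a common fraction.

275/1274

Condition on how many of the transferred balls are white (from Urn A: 9 white of 14; then Urn B has 8 total).
  0 white: C(9,0)C(5,3)/C(14,3) = 5/182; then P = C(2,2)/C(8,2) = 1/28
  1 white: C(9,1)C(5,2)/C(14,3) = 45/182; then P = C(3,2)/C(8,2) = 3/28
  2 white: C(9,2)C(5,1)/C(14,3) = 45/91; then P = C(4,2)/C(8,2) = 3/14
  3 white: C(9,3)C(5,0)/C(14,3) = 3/13; then P = C(5,2)/C(8,2) = 5/14
P(both white) = 275/1274 ≈ 0.2159.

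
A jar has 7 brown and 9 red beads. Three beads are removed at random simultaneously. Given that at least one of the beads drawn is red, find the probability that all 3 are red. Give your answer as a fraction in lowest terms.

4/25

P(all 3 red) = C(9,3)/C(16,3) = 3/20; P(at least one red) = 1 − C(7,3)/C(16,3) = 15/16.
Since 'all 3 red' ⊆ 'at least one red', P(all 3 | at least one) = 3/20 / 15/16 = 4/25 ≈ 0.1600.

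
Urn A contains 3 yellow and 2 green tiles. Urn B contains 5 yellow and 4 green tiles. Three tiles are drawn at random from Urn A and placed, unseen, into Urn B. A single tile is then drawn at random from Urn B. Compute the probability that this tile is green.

13/30

Condition on how many of the transferred tiles are green (from Urn A: 2 green of 5; then Urn B has 12 total).
  0 green: C(2,0)C(3,3)/C(5,3) = 1/10; then P = 4/12
  1 green: C(2,1)C(3,2)/C(5,3) = 3/5; then P = 5/12
  2 green: C(2,2)C(3,1)/C(5,3) = 3/10; then P = 6/12
P(green from Urn B) = 13/30 ≈ 0.4333.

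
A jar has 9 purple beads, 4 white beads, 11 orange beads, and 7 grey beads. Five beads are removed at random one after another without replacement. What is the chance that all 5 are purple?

Unordered draws without replacement: count favorable combinations over C(31,5).
Favorable = C(9,5) · C(4,0) · C(11,0) · C(7,0) = 126; total = C(31,5) = 169911.
P = 126/169911 = 2/2697 ≈ 0.0007.

2/2697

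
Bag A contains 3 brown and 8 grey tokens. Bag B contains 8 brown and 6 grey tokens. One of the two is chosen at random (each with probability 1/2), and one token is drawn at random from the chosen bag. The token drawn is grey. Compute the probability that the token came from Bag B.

P(grey | Bag A) = 8/11; P(grey | Bag B) = 3/7.
P(grey) = 1/2·8/11 + 1/2·3/7 = 89/154.
By Bayes' rule, P(Bag B | grey) = 3/14 / 89/154 = 33/89 ≈ 0.3708.

33/89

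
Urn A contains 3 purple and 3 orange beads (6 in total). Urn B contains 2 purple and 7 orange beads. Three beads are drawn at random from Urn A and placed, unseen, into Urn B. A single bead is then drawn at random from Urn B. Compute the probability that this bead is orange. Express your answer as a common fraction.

17/24

Condition on how many of the transferred beads are orange (from Urn A: 3 orange of 6; then Urn B has 12 total).
  0 orange: C(3,0)C(3,3)/C(6,3) = 1/20; then P = 7/12
  1 orange: C(3,1)C(3,2)/C(6,3) = 9/20; then P = 8/12
  2 orange: C(3,2)C(3,1)/C(6,3) = 9/20; then P = 9/12
  3 orange: C(3,3)C(3,0)/C(6,3) = 1/20; then P = 10/12
P(orange from Urn B) = 17/24 ≈ 0.7083.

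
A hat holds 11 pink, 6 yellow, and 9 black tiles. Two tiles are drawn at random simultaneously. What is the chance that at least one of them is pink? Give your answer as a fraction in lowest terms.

Use the complement: P(at least one pink) = 1 − P(no pink).
P(none) = C(15,2)/C(26,2) = 105/325.
So P = 1 − 105/325 = 44/65 ≈ 0.6769.

44/65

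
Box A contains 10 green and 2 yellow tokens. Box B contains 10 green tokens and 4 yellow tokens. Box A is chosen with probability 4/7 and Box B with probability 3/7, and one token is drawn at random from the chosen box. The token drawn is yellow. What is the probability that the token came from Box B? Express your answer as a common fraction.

P(yellow | Box A) = 1/6; P(yellow | Box B) = 2/7.
P(yellow) = 4/7·1/6 + 3/7·2/7 = 32/147.
By Bayes' rule, P(Box B | yellow) = 6/49 / 32/147 = 9/16 ≈ 0.5625.

9/16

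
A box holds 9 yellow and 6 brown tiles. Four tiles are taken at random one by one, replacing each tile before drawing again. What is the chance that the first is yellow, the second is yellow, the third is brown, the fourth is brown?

Multiply the conditional probability of each draw in order, with replacement (the composition resets each draw).
P = (9/15) · (9/15) · (6/15) · (6/15) = 36/625 ≈ 0.0576.

36/625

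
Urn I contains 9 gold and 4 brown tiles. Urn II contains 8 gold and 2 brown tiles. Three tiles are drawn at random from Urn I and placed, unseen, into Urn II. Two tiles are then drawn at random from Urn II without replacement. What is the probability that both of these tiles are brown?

20/507

Condition on how many of the transferred tiles are brown (from Urn I: 4 brown of 13; then Urn II has 13 total).
  0 brown: C(4,0)C(9,3)/C(13,3) = 42/143; then P = C(2,2)/C(13,2) = 1/78
  1 brown: C(4,1)C(9,2)/C(13,3) = 72/143; then P = C(3,2)/C(13,2) = 1/26
  2 brown: C(4,2)C(9,1)/C(13,3) = 27/143; then P = C(4,2)/C(13,2) = 1/13
  3 brown: C(4,3)C(9,0)/C(13,3) = 2/143; then P = C(5,2)/C(13,2) = 5/39
P(both brown) = 20/507 ≈ 0.0394.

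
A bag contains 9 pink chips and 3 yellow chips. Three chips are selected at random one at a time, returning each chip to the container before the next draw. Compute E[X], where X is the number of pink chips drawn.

9/4

By linearity of expectation, E[X] = Σ P(draw i is pink); each independent draw has P(pink) = 9/12.
E[X] = 3 · 9/12 = 9/4 ≈ 2.2500.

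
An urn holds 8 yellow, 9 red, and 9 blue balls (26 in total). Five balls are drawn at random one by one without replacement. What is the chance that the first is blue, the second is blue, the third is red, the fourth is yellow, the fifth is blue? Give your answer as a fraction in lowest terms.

378/82225

Multiply the conditional probability of each draw in order, without replacement, so each draw removes one from its color and from the total.
P = (9/26) · (8/25) · (9/24) · (8/23) · (7/22) = 378/82225 ≈ 0.0046.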